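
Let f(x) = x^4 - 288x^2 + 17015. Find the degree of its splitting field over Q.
[K : Q] = 4

Solving the quadratic in x^2: x^2 = (288 ± √(288^2 - 4·17015))/2 = (288 ± √14884)/2 = (288 ± 122)/2, giving x^2 = 83 or x^2 = 205. So f(x) = (x^2 - 83)(x^2 - 205) and the roots of f are ±√83, ±√205. Hence the splitting field is K = Q(√83, √205). Since 83 and 205 are distinct squarefree integers > 1, their product 17015 is not a perfect square, so √205 ∉ Q(√83). By the tower law [K:Q] = [Q(√83,√205):Q(√83)] · [Q(√83):Q] = 2 · 2 = 4.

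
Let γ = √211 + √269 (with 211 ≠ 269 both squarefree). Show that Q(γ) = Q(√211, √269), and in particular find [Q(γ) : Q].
[Q(γ) : Q] = 4 (equivalently, Q(γ) = Q(√211, √269))

Obviously Q(γ) ⊆ Q(√211, √269), and [Q(√211, √269):Q] = 4 (since 211, 269 are distinct squarefree integers > 1 with 56759 not a perfect square). To show equality we compute the minimal polynomial of γ. From γ = √211 + √269: γ^2 = 211 + 2√(56759) + 269 = 480 + 2√(56759), so γ^2 - 480 = 2√(56759); squaring, (γ^2 - 480)^2 = 4·56759, i.e. γ^4 - 960γ^2 + 230400 - 227036 = 0, i.e. γ^4 - 960γ^2 + 3364 = 0. So γ is a root of x^4 - 960x^2 + 3364. This polynomial is irreducible over Q: it has no rational root (each ±√211 ± √269 is irrational), and any factorization into two quadratics over Q would force √(56759) ∈ Q (pairing opposite roots) or √211, √269 ∈ Q (other pairings), all impossible. Hence [Q(γ):Q] = 4 = [Q(√211, √269):Q], so Q(γ) = Q(√211, √269).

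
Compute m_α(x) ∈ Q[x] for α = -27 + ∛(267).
m_α(x) = x^3 + 81x^2 + 2187x + 19416

Set β = α + 27 = ∛(267), so β^3 = 267. Then (α + 27)^3 - 267 = 0, i.e. α is a root of g(x) = (x + 27)^3 - 267 = x^3 + 81x^2 + 2187x + 19416. Since g(x) = h(x + 27) where h(x) = x^3 - 267, and h is irreducible over Q (because 267 is not a perfect cube, so h has no rational root, and a monic cubic with no rational root is irreducible), g is also irreducible (irreducibility is preserved under the substitution x → x + 27). Hence m_α(x) = x^3 + 81x^2 + 2187x + 19416.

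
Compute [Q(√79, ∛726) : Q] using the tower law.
[Q(√79, ∛726) : Q] = 6

Let L = Q(√79, ∛726). Since Q(√79) ⊂ L and [Q(√79):Q] = 2, the tower law gives 2 | [L:Q]. Likewise Q(∛726) ⊂ L with [Q(∛726):Q] = 3 (because 726 is not a perfect cube), so 3 | [L:Q]. As gcd(2,3) = 1, [L:Q] is divisible by 6. Conversely L is generated over Q by √79 and ∛726, so [L:Q] ≤ 2·3 = 6. Therefore [Q(√79, ∛726) : Q] = 6.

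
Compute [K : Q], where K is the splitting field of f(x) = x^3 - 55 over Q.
[K : Q] = 6

The roots of x^3 - 55 are ∛55, ω∛55, ω^2∛55 where ω = e^(2πi/3) is a primitive cube root of unity, so K = Q(∛55, ω). Now [Q(∛55):Q] = 3 (since 55 is not a perfect cube, x^3 - 55 is irreducible) and [Q(ω):Q] = 2. Both 2 and 3 divide [K:Q], and [K:Q] ≤ 3·2 = 6, so [K:Q] = 6. (Equivalently: Q(∛55) ⊂ R but ω ∉ R, so [K : Q(∛55)] = 2.)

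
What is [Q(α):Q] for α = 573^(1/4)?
[Q(α):Q] = 4

α is a root of x^4 - 573. By Eisenstein's criterion at the prime p = 3 (which divides the constant term 573 but p^2 = 9 does not, since 573 is squarefree), x^4 - 573 is irreducible over Q. Hence [Q(α):Q] = 4.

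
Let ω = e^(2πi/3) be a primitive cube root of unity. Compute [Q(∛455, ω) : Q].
[Q(∛455, ω) : Q] = 6

[Q(∛455):Q] = 3 (min poly x^3 - 455, irreducible since 455 is not a perfect cube). [Q(ω):Q] = 2 (min poly x^2 + x + 1). Since Q(∛455) ⊂ R and ω ∉ R, we have ω ∉ Q(∛455), so x^2 + x + 1 remains irreducible over Q(∛455) and [Q(∛455, ω) : Q(∛455)] = 2. By the tower law, [Q(∛455, ω) : Q] = 3 · 2 = 6. (In fact Q(∛455, ω) is the splitting field of x^3 - 455 over Q.)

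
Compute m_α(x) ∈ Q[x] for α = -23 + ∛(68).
m_α(x) = x^3 + 69x^2 + 1587x + 12099

Set β = α + 23 = ∛(68), so β^3 = 68. Then (α + 23)^3 - 68 = 0, i.e. α is a root of g(x) = (x + 23)^3 - 68 = x^3 + 69x^2 + 1587x + 12099. Since g(x) = h(x + 23) where h(x) = x^3 - 68, and h is irreducible over Q (because 68 is not a perfect cube, so h has no rational root, and a monic cubic with no rational root is irreducible), g is also irreducible (irreducibility is preserved under the substitution x → x + 23). Hence m_α(x) = x^3 + 69x^2 + 1587x + 12099.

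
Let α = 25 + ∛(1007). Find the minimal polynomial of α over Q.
m_α(x) = x^3 - 75x^2 + 1875x - 16632

Set β = α - 25 = ∛(1007), so β^3 = 1007. Then (α - 25)^3 - 1007 = 0, i.e. α is a root of g(x) = (x - 25)^3 - 1007 = x^3 - 75x^2 + 1875x - 16632. Since g(x) = h(x - 25) where h(x) = x^3 - 1007, and h is irreducible over Q (because 1007 is not a perfect cube, so h has no rational root, and a monic cubic with no rational root is irreducible), g is also irreducible (irreducibility is preserved under the substitution x → x - 25). Hence m_α(x) = x^3 - 75x^2 + 1875x - 16632.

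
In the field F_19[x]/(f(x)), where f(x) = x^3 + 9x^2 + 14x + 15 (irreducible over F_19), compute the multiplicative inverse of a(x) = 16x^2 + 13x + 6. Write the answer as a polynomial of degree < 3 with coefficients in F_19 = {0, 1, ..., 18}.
a(x)^(-1) ≡ 9x^2 + 17x (mod f(x))

Since f is irreducible over F_19, F_19[x]/(f) is a field and a(x) ≠ 0 has an inverse. Apply the extended Euclidean algorithm to f(x) and a(x) in F_19[x]: f(x) = (6x + 4)·a(x) + (2x + 10);  a(x) = (8x + 14)·(2x + 10) + (18). The last nonzero remainder is the constant 18 = gcd(f, a) in F_19. Back-substituting through the division chain expresses 18 = s(x)·a(x) + t(x)·f(x) with s(x) ≡ 10x^2 + 2x (mod f), so (10x^2 + 2x)·a(x) ≡ 18 (mod f). Multiplying by 18^(-1) ≡ 18 in F_19 gives a(x)^(-1) ≡ 18·(10x^2 + 2x) ≡ 9x^2 + 17x (mod f). Check: (16x^2 + 13x + 6)·(9x^2 + 17x) = 11x^4 + 9x^3 + 9x^2 + 7x ≡ 1 (mod x^3 + 9x^2 + 14x + 15).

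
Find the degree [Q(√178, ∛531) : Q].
[Q(√178, ∛531) : Q] = 6

Let L = Q(√178, ∛531). Since Q(√178) ⊂ L and [Q(√178):Q] = 2, the tower law gives 2 | [L:Q]. Likewise Q(∛531) ⊂ L with [Q(∛531):Q] = 3 (because 531 is not a perfect cube), so 3 | [L:Q]. As gcd(2,3) = 1, [L:Q] is divisible by 6. Conversely L is generated over Q by √178 and ∛531, so [L:Q] ≤ 2·3 = 6. Therefore [Q(√178, ∛531) : Q] = 6.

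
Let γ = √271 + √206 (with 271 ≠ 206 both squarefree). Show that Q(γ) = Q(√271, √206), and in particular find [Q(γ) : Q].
[Q(γ) : Q] = 4 (equivalently, Q(γ) = Q(√271, √206))

Obviously Q(γ) ⊆ Q(√271, √206), and [Q(√271, √206):Q] = 4 (since 271, 206 are distinct squarefree integers > 1 with 55826 not a perfect square). To show equality we compute the minimal polynomial of γ. From γ = √271 + √206: γ^2 = 271 + 2√(55826) + 206 = 477 + 2√(55826), so γ^2 - 477 = 2√(55826); squaring, (γ^2 - 477)^2 = 4·55826, i.e. γ^4 - 954γ^2 + 227529 - 223304 = 0, i.e. γ^4 - 954γ^2 + 4225 = 0. So γ is a root of x^4 - 954x^2 + 4225. This polynomial is irreducible over Q: it has no rational root (each ±√271 ± √206 is irrational), and any factorization into two quadratics over Q would force √(55826) ∈ Q (pairing opposite roots) or √271, √206 ∈ Q (other pairings), all impossible. Hence [Q(γ):Q] = 4 = [Q(√271, √206):Q], so Q(γ) = Q(√271, √206).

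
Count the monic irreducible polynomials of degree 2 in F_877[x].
There are 384126 monic irreducible polynomials of degree 2 over F_877

Each element of F_{877^2} that lies in no proper subfield is a root of exactly one monic irreducible of degree 2 over F_877, and each such polynomial has 2 distinct roots in F_{877^2}. By Möbius inversion the count is N_877(2) = (1/2) Σ_{d|2} μ(2/d) · 877^d = (1/2)(μ(2)·877^1 + μ(1)·877^2) = 768252/2 = 384126.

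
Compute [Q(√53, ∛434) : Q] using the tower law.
[Q(√53, ∛434) : Q] = 6

Let L = Q(√53, ∛434). Since Q(√53) ⊂ L and [Q(√53):Q] = 2, the tower law gives 2 | [L:Q]. Likewise Q(∛434) ⊂ L with [Q(∛434):Q] = 3 (because 434 is not a perfect cube), so 3 | [L:Q]. As gcd(2,3) = 1, [L:Q] is divisible by 6. Conversely L is generated over Q by √53 and ∛434, so [L:Q] ≤ 2·3 = 6. Therefore [Q(√53, ∛434) : Q] = 6.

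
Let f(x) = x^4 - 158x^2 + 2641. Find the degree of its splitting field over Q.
[K : Q] = 4

Solving the quadratic in x^2: x^2 = (158 ± √(158^2 - 4·2641))/2 = (158 ± √14400)/2 = (158 ± 120)/2, giving x^2 = 139 or x^2 = 19. So f(x) = (x^2 - 139)(x^2 - 19) and the roots of f are ±√139, ±√19. Hence the splitting field is K = Q(√139, √19). Since 139 and 19 are distinct squarefree integers > 1, their product 2641 is not a perfect square, so √19 ∉ Q(√139). By the tower law [K:Q] = [Q(√139,√19):Q(√139)] · [Q(√139):Q] = 2 · 2 = 4.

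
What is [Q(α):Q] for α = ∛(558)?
[Q(α):Q] = 3

The minimal polynomial of α is x^3 - 558, irreducible over Q since 558 is not a perfect cube (so x^3 - 558 has no rational root). Hence [Q(α):Q] = deg(m_α) = 3.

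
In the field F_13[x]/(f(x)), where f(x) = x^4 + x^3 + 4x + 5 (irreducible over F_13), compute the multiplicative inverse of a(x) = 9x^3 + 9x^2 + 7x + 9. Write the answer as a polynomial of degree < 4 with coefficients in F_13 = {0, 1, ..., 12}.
a(x)^(-1) ≡ x^2 + 3x + 5 (mod f(x))

Since f is irreducible over F_13, F_13[x]/(f) is a field and a(x) ≠ 0 has an inverse. Apply the extended Euclidean algorithm to f(x) and a(x) in F_13[x]: f(x) = (3x)·a(x) + (5x^2 + 3x + 5);  a(x) = (7x + 8)·(5x^2 + 3x + 5) + (8). The last nonzero remainder is the constant 8 = gcd(f, a) in F_13. Back-substituting through the division chain expresses 8 = s(x)·a(x) + t(x)·f(x) with s(x) ≡ 8x^2 + 11x + 1 (mod f), so (8x^2 + 11x + 1)·a(x) ≡ 8 (mod f). Multiplying by 8^(-1) ≡ 5 in F_13 gives a(x)^(-1) ≡ 5·(8x^2 + 11x + 1) ≡ x^2 + 3x + 5 (mod f). Check: (9x^3 + 9x^2 + 7x + 9)·(x^2 + 3x + 5) = 9x^5 + 10x^4 + x^3 + 10x^2 + 10x + 6 ≡ 1 (mod x^4 + x^3 + 4x + 5).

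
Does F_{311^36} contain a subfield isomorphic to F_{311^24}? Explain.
No: F_{311^24} is not a subfield of F_{311^36}

F_{p^m} embeds in F_{p^n} iff m | n. Here 24 ∤ 36 (since 36 = 1·24 + 12 with remainder 12 ≠ 0), so F_{311^24} is not a subfield of F_{311^36}. Equivalently: if it were, the tower law would give 24 = [F_{311^24}:F_311] dividing [F_{311^36}:F_311] = 36, contradiction.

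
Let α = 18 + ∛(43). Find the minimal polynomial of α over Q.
m_α(x) = x^3 - 54x^2 + 972x - 5875

Set β = α - 18 = ∛(43), so β^3 = 43. Then (α - 18)^3 - 43 = 0, i.e. α is a root of g(x) = (x - 18)^3 - 43 = x^3 - 54x^2 + 972x - 5875. Since g(x) = h(x - 18) where h(x) = x^3 - 43, and h is irreducible over Q (because 43 is not a perfect cube, so h has no rational root, and a monic cubic with no rational root is irreducible), g is also irreducible (irreducibility is preserved under the substitution x → x - 18). Hence m_α(x) = x^3 - 54x^2 + 972x - 5875.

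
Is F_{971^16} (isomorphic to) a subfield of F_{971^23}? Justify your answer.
No: F_{971^16} is not a subfield of F_{971^23}

F_{p^m} embeds in F_{p^n} iff m | n. Here 16 ∤ 23 (since 23 = 1·16 + 7 with remainder 7 ≠ 0), so F_{971^16} is not a subfield of F_{971^23}. Equivalently: if it were, the tower law would give 16 = [F_{971^16}:F_971] dividing [F_{971^23}:F_971] = 23, contradiction.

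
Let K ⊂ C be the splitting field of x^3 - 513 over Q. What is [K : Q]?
[K : Q] = 6

The roots of x^3 - 513 are ∛513, ω∛513, ω^2∛513 where ω = e^(2πi/3) is a primitive cube root of unity, so K = Q(∛513, ω). Now [Q(∛513):Q] = 3 (since 513 is not a perfect cube, x^3 - 513 is irreducible) and [Q(ω):Q] = 2. Both 2 and 3 divide [K:Q], and [K:Q] ≤ 3·2 = 6, so [K:Q] = 6. (Equivalently: Q(∛513) ⊂ R but ω ∉ R, so [K : Q(∛513)] = 2.)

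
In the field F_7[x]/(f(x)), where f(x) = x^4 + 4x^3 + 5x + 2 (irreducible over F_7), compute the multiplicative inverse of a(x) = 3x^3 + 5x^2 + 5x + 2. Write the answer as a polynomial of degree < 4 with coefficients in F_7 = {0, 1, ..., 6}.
a(x)^(-1) ≡ 3x^3 + 5x^2 + 5x + 6 (mod f(x))

Since f is irreducible over F_7, F_7[x]/(f) is a field and a(x) ≠ 0 has an inverse. Apply the extended Euclidean algorithm to f(x) and a(x) in F_7[x]: f(x) = (5x)·a(x) + (3x^2 + 2x + 2);  a(x) = (x + 1)·(3x^2 + 2x + 2) + (x);  (3x^2 + 2x + 2) = (3x + 2)·(x) + (2). The last nonzero remainder is the constant 2 = gcd(f, a) in F_7. Back-substituting through the division chain expresses 2 = s(x)·a(x) + t(x)·f(x) with s(x) ≡ 6x^3 + 3x^2 + 3x + 5 (mod f), so (6x^3 + 3x^2 + 3x + 5)·a(x) ≡ 2 (mod f). Multiplying by 2^(-1) ≡ 4 in F_7 gives a(x)^(-1) ≡ 4·(6x^3 + 3x^2 + 3x + 5) ≡ 3x^3 + 5x^2 + 5x + 6 (mod f). Check: (3x^3 + 5x^2 + 5x + 2)·(3x^3 + 5x^2 + 5x + 6) = 2x^6 + 2x^5 + 6x^4 + 4x^3 + 2x^2 + 5x + 5 ≡ 1 (mod x^4 + 4x^3 + 5x + 2).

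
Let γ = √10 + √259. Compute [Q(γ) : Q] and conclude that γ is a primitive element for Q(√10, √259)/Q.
[Q(γ) : Q] = 4 (equivalently, Q(γ) = Q(√10, √259))

Obviously Q(γ) ⊆ Q(√10, √259), and [Q(√10, √259):Q] = 4 (since 10, 259 are distinct squarefree integers > 1 with 2590 not a perfect square). To show equality we compute the minimal polynomial of γ. From γ = √10 + √259: γ^2 = 10 + 2√(2590) + 259 = 269 + 2√(2590), so γ^2 - 269 = 2√(2590); squaring, (γ^2 - 269)^2 = 4·2590, i.e. γ^4 - 538γ^2 + 72361 - 10360 = 0, i.e. γ^4 - 538γ^2 + 62001 = 0. So γ is a root of x^4 - 538x^2 + 62001. This polynomial is irreducible over Q: it has no rational root (each ±√10 ± √259 is irrational), and any factorization into two quadratics over Q would force √(2590) ∈ Q (pairing opposite roots) or √10, √259 ∈ Q (other pairings), all impossible. Hence [Q(γ):Q] = 4 = [Q(√10, √259):Q], so Q(γ) = Q(√10, √259).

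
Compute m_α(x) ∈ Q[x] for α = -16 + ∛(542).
m_α(x) = x^3 + 48x^2 + 768x + 3554

Set β = α + 16 = ∛(542), so β^3 = 542. Then (α + 16)^3 - 542 = 0, i.e. α is a root of g(x) = (x + 16)^3 - 542 = x^3 + 48x^2 + 768x + 3554. Since g(x) = h(x + 16) where h(x) = x^3 - 542, and h is irreducible over Q (because 542 is not a perfect cube, so h has no rational root, and a monic cubic with no rational root is irreducible), g is also irreducible (irreducibility is preserved under the substitution x → x + 16). Hence m_α(x) = x^3 + 48x^2 + 768x + 3554.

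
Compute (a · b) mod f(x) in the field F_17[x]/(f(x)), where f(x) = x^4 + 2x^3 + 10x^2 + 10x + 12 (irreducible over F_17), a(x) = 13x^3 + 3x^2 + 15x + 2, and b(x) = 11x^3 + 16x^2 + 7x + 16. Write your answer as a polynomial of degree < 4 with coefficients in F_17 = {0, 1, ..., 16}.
a · b ≡ 2x^3 + 14x^2 + 2x + 3 (mod f(x))

Multiply in F_17[x]: a(x)·b(x) = (13x^3 + 3x^2 + 15x + 2)·(11x^3 + 16x^2 + 7x + 16) = 7x^6 + 3x^5 + 15x^4 + 15x^3 + 15x^2 + 16x + 15. This has degree ≥ 4, so divide by f(x) over F_17: 7x^6 + 3x^5 + 15x^4 + 15x^3 + 15x^2 + 16x + 15 = (7x^2 + 6x + 1)·(x^4 + 2x^3 + 10x^2 + 10x + 12) + (2x^3 + 14x^2 + 2x + 3). Hence a·b ≡ 2x^3 + 14x^2 + 2x + 3 (mod f). (F_17[x]/(f) is a field with 17^4 = 83521 elements since f is irreducible of degree 4.)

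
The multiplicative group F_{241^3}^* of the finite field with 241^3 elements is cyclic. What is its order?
|F_{241^3}^*| = 13997520

F_{241^3} has 241^3 = 13997521 elements; its multiplicative group consists of all nonzero elements, so |F_{241^3}^*| = 13997521 - 1 = 13997520. (It is cyclic since any finite subgroup of the multiplicative group of a field is cyclic.)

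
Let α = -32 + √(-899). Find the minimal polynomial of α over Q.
m_α(x) = x^2 + 64x + 1923

From α + 32 = √(-899), squaring gives (α + 32)^2 = -899, i.e. α^2 + 64α + 1024 = -899, so α^2 + 64α + 1923 = 0. The discriminant of x^2 + 64x + 1923 is (64)^2 - 4·(1923) = 4096 - 7692 = -3596, and 4·(-899) is not a perfect square in Q since -899 is squarefree and ≠ 1. Hence x^2 + 64x + 1923 is irreducible over Q and is the minimal polynomial of α.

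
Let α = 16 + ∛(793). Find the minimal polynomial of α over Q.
m_α(x) = x^3 - 48x^2 + 768x - 4889

Set β = α - 16 = ∛(793), so β^3 = 793. Then (α - 16)^3 - 793 = 0, i.e. α is a root of g(x) = (x - 16)^3 - 793 = x^3 - 48x^2 + 768x - 4889. Since g(x) = h(x - 16) where h(x) = x^3 - 793, and h is irreducible over Q (because 793 is not a perfect cube, so h has no rational root, and a monic cubic with no rational root is irreducible), g is also irreducible (irreducibility is preserved under the substitution x → x - 16). Hence m_α(x) = x^3 - 48x^2 + 768x - 4889.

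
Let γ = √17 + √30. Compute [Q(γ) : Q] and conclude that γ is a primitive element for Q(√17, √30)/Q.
[Q(γ) : Q] = 4 (equivalently, Q(γ) = Q(√17, √30))

Obviously Q(γ) ⊆ Q(√17, √30), and [Q(√17, √30):Q] = 4 (since 17, 30 are distinct squarefree integers > 1 with 510 not a perfect square). To show equality we compute the minimal polynomial of γ. From γ = √17 + √30: γ^2 = 17 + 2√(510) + 30 = 47 + 2√(510), so γ^2 - 47 = 2√(510); squaring, (γ^2 - 47)^2 = 4·510, i.e. γ^4 - 94γ^2 + 2209 - 2040 = 0, i.e. γ^4 - 94γ^2 + 169 = 0. So γ is a root of x^4 - 94x^2 + 169. This polynomial is irreducible over Q: it has no rational root (each ±√17 ± √30 is irrational), and any factorization into two quadratics over Q would force √(510) ∈ Q (pairing opposite roots) or √17, √30 ∈ Q (other pairings), all impossible. Hence [Q(γ):Q] = 4 = [Q(√17, √30):Q], so Q(γ) = Q(√17, √30).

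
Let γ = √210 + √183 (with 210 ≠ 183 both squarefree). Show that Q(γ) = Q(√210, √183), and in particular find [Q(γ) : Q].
[Q(γ) : Q] = 4 (equivalently, Q(γ) = Q(√210, √183))

Obviously Q(γ) ⊆ Q(√210, √183), and [Q(√210, √183):Q] = 4 (since 210, 183 are distinct squarefree integers > 1 with 38430 not a perfect square). To show equality we compute the minimal polynomial of γ. From γ = √210 + √183: γ^2 = 210 + 2√(38430) + 183 = 393 + 2√(38430), so γ^2 - 393 = 2√(38430); squaring, (γ^2 - 393)^2 = 4·38430, i.e. γ^4 - 786γ^2 + 154449 - 153720 = 0, i.e. γ^4 - 786γ^2 + 729 = 0. So γ is a root of x^4 - 786x^2 + 729. This polynomial is irreducible over Q: it has no rational root (each ±√210 ± √183 is irrational), and any factorization into two quadratics over Q would force √(38430) ∈ Q (pairing opposite roots) or √210, √183 ∈ Q (other pairings), all impossible. Hence [Q(γ):Q] = 4 = [Q(√210, √183):Q], so Q(γ) = Q(√210, √183).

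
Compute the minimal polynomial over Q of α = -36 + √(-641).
m_α(x) = x^2 + 72x + 1937

From α + 36 = √(-641), squaring gives (α + 36)^2 = -641, i.e. α^2 + 72α + 1296 = -641, so α^2 + 72α + 1937 = 0. The discriminant of x^2 + 72x + 1937 is (72)^2 - 4·(1937) = 5184 - 7748 = -2564, and 4·(-641) is not a perfect square in Q since -641 is squarefree and ≠ 1. Hence x^2 + 72x + 1937 is irreducible over Q and is the minimal polynomial of α.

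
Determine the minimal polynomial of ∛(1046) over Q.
m_α(x) = x^3 - 1046

α satisfies α^3 = 1046, so x^3 - 1046 annihilates α. By the rational root test, a rational root p/q (in lowest terms) of x^3 - 1046 would satisfy p^3 = 1046 q^3, forcing q = 1 and p^3 = 1046; but 1046 is not a perfect cube, contradiction. A monic cubic over Q with no rational root is irreducible (any nontrivial factorization would include a linear factor). Hence x^3 - 1046 is the minimal polynomial of α, and in particular [Q(α):Q] = 3.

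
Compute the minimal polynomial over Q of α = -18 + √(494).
m_α(x) = x^2 + 36x - 170

From α + 18 = √(494), squaring gives (α + 18)^2 = 494, i.e. α^2 + 36α + 324 = 494, so α^2 + 36α - 170 = 0. The discriminant of x^2 + 36x - 170 is (36)^2 - 4·(-170) = 1296 + 680 = 1976, and 4·(494) is not a perfect square in Q since 494 is squarefree and ≠ 1. Hence x^2 + 36x - 170 is irreducible over Q and is the minimal polynomial of α.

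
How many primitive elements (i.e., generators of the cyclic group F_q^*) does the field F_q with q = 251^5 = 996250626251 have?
There are φ(996250626250) = 362272900000 primitive elements

F_q^* is cyclic of order q - 1 = 996250626250. A cyclic group of order m has exactly φ(m) generators. Here m = 996250626250 = 2 · 5^4 · 11^2 · 6586781, so the number of primitive elements is φ(996250626250) = 362272900000.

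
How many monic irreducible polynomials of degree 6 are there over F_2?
There are 9 monic irreducible polynomials of degree 6 over F_2

Each element of F_{2^6} that lies in no proper subfield is a root of exactly one monic irreducible of degree 6 over F_2, and each such polynomial has 6 distinct roots in F_{2^6}. By Möbius inversion the count is N_2(6) = (1/6) Σ_{d|6} μ(6/d) · 2^d = (1/6)(μ(6)·2^1 + μ(3)·2^2 + μ(2)·2^3 + μ(1)·2^6) = 54/6 = 9.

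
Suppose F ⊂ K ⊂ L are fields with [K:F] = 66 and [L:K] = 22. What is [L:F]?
[L:F] = 1452

The tower law says that for any tower of field extensions F ⊂ K ⊂ L with finite degrees, [L:F] = [L:K] · [K:F]. Here this gives [L:F] = 22 · 66 = 1452.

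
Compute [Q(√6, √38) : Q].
[Q(√6, √38) : Q] = 4

[Q(√6):Q] = 2 (min poly x^2 - 6, irreducible since 6 is squarefree > 1). For the top step, suppose √38 ∈ Q(√6), say √38 = c + d√6 with c, d ∈ Q. Squaring: 38 = c^2 + 6d^2 + 2cd√6. Since √6 ∉ Q this forces 2cd = 0. If d = 0 then √38 = c ∈ Q, contradicting 38 squarefree > 1. If c = 0 then 38 = 6d^2, so 6·38 = (6d)^2 is a perfect square in Q — but 6·38 = 228 is not a perfect square (since 6 and 38 are distinct squarefree integers). Contradiction. Hence √38 ∉ Q(√6), so x^2 - 38 stays irreducible over Q(√6) and [Q(√6, √38) : Q(√6)] = 2. By the tower law, [Q(√6, √38) : Q] = 2 · 2 = 4.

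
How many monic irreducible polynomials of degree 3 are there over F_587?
There are 67420472 monic irreducible polynomials of degree 3 over F_587

Each element of F_{587^3} that lies in no proper subfield is a root of exactly one monic irreducible of degree 3 over F_587, and each such polynomial has 3 distinct roots in F_{587^3}. By Möbius inversion the count is N_587(3) = (1/3) Σ_{d|3} μ(3/d) · 587^d = (1/3)(μ(3)·587^1 + μ(1)·587^3) = 202261416/3 = 67420472.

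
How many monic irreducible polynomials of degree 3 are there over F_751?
There are 141188000 monic irreducible polynomials of degree 3 over F_751

Each element of F_{751^3} that lies in no proper subfield is a root of exactly one monic irreducible of degree 3 over F_751, and each such polynomial has 3 distinct roots in F_{751^3}. By Möbius inversion the count is N_751(3) = (1/3) Σ_{d|3} μ(3/d) · 751^d = (1/3)(μ(3)·751^1 + μ(1)·751^3) = 423564000/3 = 141188000.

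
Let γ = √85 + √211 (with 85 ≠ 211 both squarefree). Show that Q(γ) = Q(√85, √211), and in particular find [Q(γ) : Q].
[Q(γ) : Q] = 4 (equivalently, Q(γ) = Q(√85, √211))

Obviously Q(γ) ⊆ Q(√85, √211), and [Q(√85, √211):Q] = 4 (since 85, 211 are distinct squarefree integers > 1 with 17935 not a perfect square). To show equality we compute the minimal polynomial of γ. From γ = √85 + √211: γ^2 = 85 + 2√(17935) + 211 = 296 + 2√(17935), so γ^2 - 296 = 2√(17935); squaring, (γ^2 - 296)^2 = 4·17935, i.e. γ^4 - 592γ^2 + 87616 - 71740 = 0, i.e. γ^4 - 592γ^2 + 15876 = 0. So γ is a root of x^4 - 592x^2 + 15876. This polynomial is irreducible over Q: it has no rational root (each ±√85 ± √211 is irrational), and any factorization into two quadratics over Q would force √(17935) ∈ Q (pairing opposite roots) or √85, √211 ∈ Q (other pairings), all impossible. Hence [Q(γ):Q] = 4 = [Q(√85, √211):Q], so Q(γ) = Q(√85, √211).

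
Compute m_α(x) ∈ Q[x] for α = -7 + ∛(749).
m_α(x) = x^3 + 21x^2 + 147x - 406

Set β = α + 7 = ∛(749), so β^3 = 749. Then (α + 7)^3 - 749 = 0, i.e. α is a root of g(x) = (x + 7)^3 - 749 = x^3 + 21x^2 + 147x - 406. Since g(x) = h(x + 7) where h(x) = x^3 - 749, and h is irreducible over Q (because 749 is not a perfect cube, so h has no rational root, and a monic cubic with no rational root is irreducible), g is also irreducible (irreducibility is preserved under the substitution x → x + 7). Hence m_α(x) = x^3 + 21x^2 + 147x - 406.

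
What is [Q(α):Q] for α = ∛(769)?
[Q(α):Q] = 3

The minimal polynomial of α is x^3 - 769, irreducible over Q since 769 is not a perfect cube (so x^3 - 769 has no rational root). Hence [Q(α):Q] = deg(m_α) = 3.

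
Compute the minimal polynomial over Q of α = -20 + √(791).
m_α(x) = x^2 + 40x - 391

From α + 20 = √(791), squaring gives (α + 20)^2 = 791, i.e. α^2 + 40α + 400 = 791, so α^2 + 40α - 391 = 0. The discriminant of x^2 + 40x - 391 is (40)^2 - 4·(-391) = 1600 + 1564 = 3164, and 4·(791) is not a perfect square in Q since 791 is squarefree and ≠ 1. Hence x^2 + 40x - 391 is irreducible over Q and is the minimal polynomial of α.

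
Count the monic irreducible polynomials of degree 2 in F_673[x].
There are 226128 monic irreducible polynomials of degree 2 over F_673

Each element of F_{673^2} that lies in no proper subfield is a root of exactly one monic irreducible of degree 2 over F_673, and each such polynomial has 2 distinct roots in F_{673^2}. By Möbius inversion the count is N_673(2) = (1/2) Σ_{d|2} μ(2/d) · 673^d = (1/2)(μ(2)·673^1 + μ(1)·673^2) = 452256/2 = 226128.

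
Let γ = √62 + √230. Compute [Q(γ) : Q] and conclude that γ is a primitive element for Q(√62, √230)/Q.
[Q(γ) : Q] = 4 (equivalently, Q(γ) = Q(√62, √230))

Obviously Q(γ) ⊆ Q(√62, √230), and [Q(√62, √230):Q] = 4 (since 62, 230 are distinct squarefree integers > 1 with 14260 not a perfect square). To show equality we compute the minimal polynomial of γ. From γ = √62 + √230: γ^2 = 62 + 2√(14260) + 230 = 292 + 2√(14260), so γ^2 - 292 = 2√(14260); squaring, (γ^2 - 292)^2 = 4·14260, i.e. γ^4 - 584γ^2 + 85264 - 57040 = 0, i.e. γ^4 - 584γ^2 + 28224 = 0. So γ is a root of x^4 - 584x^2 + 28224. This polynomial is irreducible over Q: it has no rational root (each ±√62 ± √230 is irrational), and any factorization into two quadratics over Q would force √(14260) ∈ Q (pairing opposite roots) or √62, √230 ∈ Q (other pairings), all impossible. Hence [Q(γ):Q] = 4 = [Q(√62, √230):Q], so Q(γ) = Q(√62, √230).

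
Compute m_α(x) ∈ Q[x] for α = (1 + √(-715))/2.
m_α(x) = x^2 - x + 179

From 2α - 1 = √(-715), squaring gives (2α - 1)^2 = -715, i.e. 4α^2 - 4α + 1 = -715, so α^2 - α + (1 + 715)/4 = 0. Since -715 ≡ 1 (mod 4), (1 + 715)/4 = 179 ∈ Z. The polynomial x^2 - x + 179 has discriminant 1 - 4·(179) = -715, which is not a perfect square in Q (d = -715 is squarefree and ≠ 1), so x^2 - x + 179 is irreducible over Q. It is the minimal polynomial of α.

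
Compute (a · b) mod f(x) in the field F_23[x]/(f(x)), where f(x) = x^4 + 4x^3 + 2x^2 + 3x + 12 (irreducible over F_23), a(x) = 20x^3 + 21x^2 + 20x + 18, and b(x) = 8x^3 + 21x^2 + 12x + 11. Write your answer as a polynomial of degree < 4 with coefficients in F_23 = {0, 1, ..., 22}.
a · b ≡ 21x^3 + 19x^2 + 6 (mod f(x))

Multiply in F_23[x]: a(x)·b(x) = (20x^3 + 21x^2 + 20x + 18)·(8x^3 + 21x^2 + 12x + 11) = 22x^6 + 13x^5 + 13x^4 + x^3 + 21x^2 + 22x + 14. This has degree ≥ 4, so divide by f(x) over F_23: 22x^6 + 13x^5 + 13x^4 + x^3 + 21x^2 + 22x + 14 = (22x^2 + 17x + 16)·(x^4 + 4x^3 + 2x^2 + 3x + 12) + (21x^3 + 19x^2 + 6). Hence a·b ≡ 21x^3 + 19x^2 + 6 (mod f). (F_23[x]/(f) is a field with 23^4 = 279841 elements since f is irreducible of degree 4.)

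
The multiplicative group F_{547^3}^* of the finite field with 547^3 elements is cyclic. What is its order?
|F_{547^3}^*| = 163667322

F_{547^3} has 547^3 = 163667323 elements; its multiplicative group consists of all nonzero elements, so |F_{547^3}^*| = 163667323 - 1 = 163667322. (It is cyclic since any finite subgroup of the multiplicative group of a field is cyclic.)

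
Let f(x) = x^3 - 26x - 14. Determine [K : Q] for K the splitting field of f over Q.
[K : Q] = 6

By the rational root test, any rational root of the monic integer polynomial f(x) = x^3 - 26x - 14 must be an integer dividing the constant term -14, i.e. one of ±{1, 2, 7, 14}. Evaluating: f(1) = -39, f(-1) = 11, f(2) = -58, f(-2) = 30, f(7) = 147, f(-7) = -175, f(14) = 2366, f(-14) = -2394; none is 0, so f has no rational root and is therefore irreducible over Q (a cubic with no linear factor over a field is irreducible). For an irreducible cubic, the Galois group is A_3 or S_3 according as the discriminant disc(f) = -4a^3 - 27b^2 = -4·(-26)^3 - 27·(-14)^2 = 65012 is or is not a square in Q. Here disc(f) = 65012 is not a perfect square in Q, so the Galois group of f over Q is not contained in A_3 and must be all of S_3. The splitting field has degree |S_3| = 6 over Q, so [K : Q] = 6.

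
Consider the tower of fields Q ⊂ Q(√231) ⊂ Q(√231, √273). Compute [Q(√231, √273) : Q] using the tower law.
[Q(√231, √273) : Q] = 4

[Q(√231):Q] = 2 (min poly x^2 - 231, irreducible since 231 is squarefree > 1). For the top step, suppose √273 ∈ Q(√231), say √273 = c + d√231 with c, d ∈ Q. Squaring: 273 = c^2 + 231d^2 + 2cd√231. Since √231 ∉ Q this forces 2cd = 0. If d = 0 then √273 = c ∈ Q, contradicting 273 squarefree > 1. If c = 0 then 273 = 231d^2, so 231·273 = (231d)^2 is a perfect square in Q — but 231·273 = 63063 is not a perfect square (since 231 and 273 are distinct squarefree integers). Contradiction. Hence √273 ∉ Q(√231), so x^2 - 273 stays irreducible over Q(√231) and [Q(√231, √273) : Q(√231)] = 2. By the tower law, [Q(√231, √273) : Q] = 2 · 2 = 4.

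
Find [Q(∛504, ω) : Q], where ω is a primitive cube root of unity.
[Q(∛504, ω) : Q] = 6

[Q(∛504):Q] = 3 (min poly x^3 - 504, irreducible since 504 is not a perfect cube). [Q(ω):Q] = 2 (min poly x^2 + x + 1). Since Q(∛504) ⊂ R and ω ∉ R, we have ω ∉ Q(∛504), so x^2 + x + 1 remains irreducible over Q(∛504) and [Q(∛504, ω) : Q(∛504)] = 2. By the tower law, [Q(∛504, ω) : Q] = 3 · 2 = 6. (In fact Q(∛504, ω) is the splitting field of x^3 - 504 over Q.)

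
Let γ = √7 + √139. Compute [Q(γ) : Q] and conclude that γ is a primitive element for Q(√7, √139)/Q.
[Q(γ) : Q] = 4 (equivalently, Q(γ) = Q(√7, √139))

Obviously Q(γ) ⊆ Q(√7, √139), and [Q(√7, √139):Q] = 4 (since 7, 139 are distinct squarefree integers > 1 with 973 not a perfect square). To show equality we compute the minimal polynomial of γ. From γ = √7 + √139: γ^2 = 7 + 2√(973) + 139 = 146 + 2√(973), so γ^2 - 146 = 2√(973); squaring, (γ^2 - 146)^2 = 4·973, i.e. γ^4 - 292γ^2 + 21316 - 3892 = 0, i.e. γ^4 - 292γ^2 + 17424 = 0. So γ is a root of x^4 - 292x^2 + 17424. This polynomial is irreducible over Q: it has no rational root (each ±√7 ± √139 is irrational), and any factorization into two quadratics over Q would force √(973) ∈ Q (pairing opposite roots) or √7, √139 ∈ Q (other pairings), all impossible. Hence [Q(γ):Q] = 4 = [Q(√7, √139):Q], so Q(γ) = Q(√7, √139).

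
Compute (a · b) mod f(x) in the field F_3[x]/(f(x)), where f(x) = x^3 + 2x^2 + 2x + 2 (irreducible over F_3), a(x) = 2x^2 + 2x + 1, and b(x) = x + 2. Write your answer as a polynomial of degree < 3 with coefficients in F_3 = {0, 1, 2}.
a · b ≡ 2x^2 + x + 1 (mod f(x))

Multiply in F_3[x]: a(x)·b(x) = (2x^2 + 2x + 1)·(x + 2) = 2x^3 + 2x + 2. This has degree ≥ 3, so divide by f(x) over F_3: 2x^3 + 2x + 2 = (2)·(x^3 + 2x^2 + 2x + 2) + (2x^2 + x + 1). Hence a·b ≡ 2x^2 + x + 1 (mod f). (F_3[x]/(f) is a field with 3^3 = 27 elements since f is irreducible of degree 3.)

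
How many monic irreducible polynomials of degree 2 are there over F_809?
There are 326836 monic irreducible polynomials of degree 2 over F_809

Each element of F_{809^2} that lies in no proper subfield is a root of exactly one monic irreducible of degree 2 over F_809, and each such polynomial has 2 distinct roots in F_{809^2}. By Möbius inversion the count is N_809(2) = (1/2) Σ_{d|2} μ(2/d) · 809^d = (1/2)(μ(2)·809^1 + μ(1)·809^2) = 653672/2 = 326836.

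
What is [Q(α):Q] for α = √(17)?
[Q(α):Q] = 2

[Q(α):Q] equals the degree of the minimal polynomial of α. Here α^2 = 17 and x^2 - 17 is irreducible (d = 17 is squarefree, ≠ 1, hence not a square), so deg(m_α) = 2. Thus [Q(α):Q] = 2.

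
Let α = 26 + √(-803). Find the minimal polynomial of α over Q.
m_α(x) = x^2 - 52x + 1479

From α - 26 = √(-803), squaring gives (α - 26)^2 = -803, i.e. α^2 - 52α + 676 = -803, so α^2 - 52α + 1479 = 0. The discriminant of x^2 - 52x + 1479 is (-52)^2 - 4·(1479) = 2704 - 5916 = -3212, and 4·(-803) is not a perfect square in Q since -803 is squarefree and ≠ 1. Hence x^2 - 52x + 1479 is irreducible over Q and is the minimal polynomial of α.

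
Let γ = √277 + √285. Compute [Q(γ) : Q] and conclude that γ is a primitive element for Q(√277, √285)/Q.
[Q(γ) : Q] = 4 (equivalently, Q(γ) = Q(√277, √285))

Obviously Q(γ) ⊆ Q(√277, √285), and [Q(√277, √285):Q] = 4 (since 277, 285 are distinct squarefree integers > 1 with 78945 not a perfect square). To show equality we compute the minimal polynomial of γ. From γ = √277 + √285: γ^2 = 277 + 2√(78945) + 285 = 562 + 2√(78945), so γ^2 - 562 = 2√(78945); squaring, (γ^2 - 562)^2 = 4·78945, i.e. γ^4 - 1124γ^2 + 315844 - 315780 = 0, i.e. γ^4 - 1124γ^2 + 64 = 0. So γ is a root of x^4 - 1124x^2 + 64. This polynomial is irreducible over Q: it has no rational root (each ±√277 ± √285 is irrational), and any factorization into two quadratics over Q would force √(78945) ∈ Q (pairing opposite roots) or √277, √285 ∈ Q (other pairings), all impossible. Hence [Q(γ):Q] = 4 = [Q(√277, √285):Q], so Q(γ) = Q(√277, √285).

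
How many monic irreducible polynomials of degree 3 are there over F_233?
There are 4216368 monic irreducible polynomials of degree 3 over F_233

Each element of F_{233^3} that lies in no proper subfield is a root of exactly one monic irreducible of degree 3 over F_233, and each such polynomial has 3 distinct roots in F_{233^3}. By Möbius inversion the count is N_233(3) = (1/3) Σ_{d|3} μ(3/d) · 233^d = (1/3)(μ(3)·233^1 + μ(1)·233^3) = 12649104/3 = 4216368.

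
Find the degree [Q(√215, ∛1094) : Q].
[Q(√215, ∛1094) : Q] = 6

Let L = Q(√215, ∛1094). Since Q(√215) ⊂ L and [Q(√215):Q] = 2, the tower law gives 2 | [L:Q]. Likewise Q(∛1094) ⊂ L with [Q(∛1094):Q] = 3 (because 1094 is not a perfect cube), so 3 | [L:Q]. As gcd(2,3) = 1, [L:Q] is divisible by 6. Conversely L is generated over Q by √215 and ∛1094, so [L:Q] ≤ 2·3 = 6. Therefore [Q(√215, ∛1094) : Q] = 6.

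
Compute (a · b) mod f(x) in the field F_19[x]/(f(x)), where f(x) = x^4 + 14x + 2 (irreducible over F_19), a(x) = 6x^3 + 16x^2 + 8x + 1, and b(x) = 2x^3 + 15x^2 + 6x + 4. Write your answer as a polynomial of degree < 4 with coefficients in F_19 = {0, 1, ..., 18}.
a · b ≡ 17x^3 + 10x^2 + 9 (mod f(x))

Multiply in F_19[x]: a(x)·b(x) = (6x^3 + 16x^2 + 8x + 1)·(2x^3 + 15x^2 + 6x + 4) = 12x^6 + 8x^5 + 7x^4 + 14x^3 + 13x^2 + 4. This has degree ≥ 4, so divide by f(x) over F_19: 12x^6 + 8x^5 + 7x^4 + 14x^3 + 13x^2 + 4 = (12x^2 + 8x + 7)·(x^4 + 14x + 2) + (17x^3 + 10x^2 + 9). Hence a·b ≡ 17x^3 + 10x^2 + 9 (mod f). (F_19[x]/(f) is a field with 19^4 = 130321 elements since f is irreducible of degree 4.)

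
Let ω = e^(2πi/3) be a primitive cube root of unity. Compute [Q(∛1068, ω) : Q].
[Q(∛1068, ω) : Q] = 6

[Q(∛1068):Q] = 3 (min poly x^3 - 1068, irreducible since 1068 is not a perfect cube). [Q(ω):Q] = 2 (min poly x^2 + x + 1). Since Q(∛1068) ⊂ R and ω ∉ R, we have ω ∉ Q(∛1068), so x^2 + x + 1 remains irreducible over Q(∛1068) and [Q(∛1068, ω) : Q(∛1068)] = 2. By the tower law, [Q(∛1068, ω) : Q] = 3 · 2 = 6. (In fact Q(∛1068, ω) is the splitting field of x^3 - 1068 over Q.)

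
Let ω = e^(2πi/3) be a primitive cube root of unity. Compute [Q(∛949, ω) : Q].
[Q(∛949, ω) : Q] = 6

[Q(∛949):Q] = 3 (min poly x^3 - 949, irreducible since 949 is not a perfect cube). [Q(ω):Q] = 2 (min poly x^2 + x + 1). Since Q(∛949) ⊂ R and ω ∉ R, we have ω ∉ Q(∛949), so x^2 + x + 1 remains irreducible over Q(∛949) and [Q(∛949, ω) : Q(∛949)] = 2. By the tower law, [Q(∛949, ω) : Q] = 3 · 2 = 6. (In fact Q(∛949, ω) is the splitting field of x^3 - 949 over Q.)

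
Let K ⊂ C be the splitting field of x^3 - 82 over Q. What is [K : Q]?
[K : Q] = 6

The roots of x^3 - 82 are ∛82, ω∛82, ω^2∛82 where ω = e^(2πi/3) is a primitive cube root of unity, so K = Q(∛82, ω). Now [Q(∛82):Q] = 3 (since 82 is not a perfect cube, x^3 - 82 is irreducible) and [Q(ω):Q] = 2. Both 2 and 3 divide [K:Q], and [K:Q] ≤ 3·2 = 6, so [K:Q] = 6. (Equivalently: Q(∛82) ⊂ R but ω ∉ R, so [K : Q(∛82)] = 2.)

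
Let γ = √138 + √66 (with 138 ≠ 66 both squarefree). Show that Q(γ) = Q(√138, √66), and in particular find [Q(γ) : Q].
[Q(γ) : Q] = 4 (equivalently, Q(γ) = Q(√138, √66))

Obviously Q(γ) ⊆ Q(√138, √66), and [Q(√138, √66):Q] = 4 (since 138, 66 are distinct squarefree integers > 1 with 9108 not a perfect square). To show equality we compute the minimal polynomial of γ. From γ = √138 + √66: γ^2 = 138 + 2√(9108) + 66 = 204 + 2√(9108), so γ^2 - 204 = 2√(9108); squaring, (γ^2 - 204)^2 = 4·9108, i.e. γ^4 - 408γ^2 + 41616 - 36432 = 0, i.e. γ^4 - 408γ^2 + 5184 = 0. So γ is a root of x^4 - 408x^2 + 5184. This polynomial is irreducible over Q: it has no rational root (each ±√138 ± √66 is irrational), and any factorization into two quadratics over Q would force √(9108) ∈ Q (pairing opposite roots) or √138, √66 ∈ Q (other pairings), all impossible. Hence [Q(γ):Q] = 4 = [Q(√138, √66):Q], so Q(γ) = Q(√138, √66).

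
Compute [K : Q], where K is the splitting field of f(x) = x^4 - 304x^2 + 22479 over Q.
[K : Q] = 4

Solving the quadratic in x^2: x^2 = (304 ± √(304^2 - 4·22479))/2 = (304 ± √2500)/2 = (304 ± 50)/2, giving x^2 = 177 or x^2 = 127. So f(x) = (x^2 - 177)(x^2 - 127) and the roots of f are ±√177, ±√127. Hence the splitting field is K = Q(√177, √127). Since 177 and 127 are distinct squarefree integers > 1, their product 22479 is not a perfect square, so √127 ∉ Q(√177). By the tower law [K:Q] = [Q(√177,√127):Q(√177)] · [Q(√177):Q] = 2 · 2 = 4.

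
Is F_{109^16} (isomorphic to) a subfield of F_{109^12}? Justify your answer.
No: F_{109^16} is not a subfield of F_{109^12}

F_{p^m} embeds in F_{p^n} iff m | n. Here 16 ∤ 12 (since 12 = 0·16 + 12 with remainder 12 ≠ 0), so F_{109^16} is not a subfield of F_{109^12}. Equivalently: if it were, the tower law would give 16 = [F_{109^16}:F_109] dividing [F_{109^12}:F_109] = 12, contradiction.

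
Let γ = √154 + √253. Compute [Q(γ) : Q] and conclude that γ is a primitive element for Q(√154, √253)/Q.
[Q(γ) : Q] = 4 (equivalently, Q(γ) = Q(√154, √253))

Obviously Q(γ) ⊆ Q(√154, √253), and [Q(√154, √253):Q] = 4 (since 154, 253 are distinct squarefree integers > 1 with 38962 not a perfect square). To show equality we compute the minimal polynomial of γ. From γ = √154 + √253: γ^2 = 154 + 2√(38962) + 253 = 407 + 2√(38962), so γ^2 - 407 = 2√(38962); squaring, (γ^2 - 407)^2 = 4·38962, i.e. γ^4 - 814γ^2 + 165649 - 155848 = 0, i.e. γ^4 - 814γ^2 + 9801 = 0. So γ is a root of x^4 - 814x^2 + 9801. This polynomial is irreducible over Q: it has no rational root (each ±√154 ± √253 is irrational), and any factorization into two quadratics over Q would force √(38962) ∈ Q (pairing opposite roots) or √154, √253 ∈ Q (other pairings), all impossible. Hence [Q(γ):Q] = 4 = [Q(√154, √253):Q], so Q(γ) = Q(√154, √253).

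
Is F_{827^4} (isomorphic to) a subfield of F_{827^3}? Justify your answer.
No: F_{827^4} is not a subfield of F_{827^3}

F_{p^m} embeds in F_{p^n} iff m | n. Here 4 ∤ 3 (since 3 = 0·4 + 3 with remainder 3 ≠ 0), so F_{827^4} is not a subfield of F_{827^3}. Equivalently: if it were, the tower law would give 4 = [F_{827^4}:F_827] dividing [F_{827^3}:F_827] = 3, contradiction.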